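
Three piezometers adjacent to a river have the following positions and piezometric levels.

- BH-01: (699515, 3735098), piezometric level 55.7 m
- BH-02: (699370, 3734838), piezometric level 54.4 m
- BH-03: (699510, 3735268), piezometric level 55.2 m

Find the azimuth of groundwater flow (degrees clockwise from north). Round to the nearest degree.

Differences from BH-01: to BH-02 (Δx, Δy, Δh) = (-145, -260, -1.3); to BH-03 = (-5, 170, -0.5).
Determinant of the coordinate differences = (-145)·170 − (-5)·(-260) = -25950.
∂h/∂x = [(-1.3)·170 − (-0.5)·(-260)] / -25950 = +0.01353
∂h/∂y = [(-145)·(-0.5) − (-5)·(-1.3)] / -25950 = -0.002543
Flow direction (−∇h) has components (-0.01353 E, +0.002543 N).
Azimuth = atan2(E, N) = atan2(-0.01353, +0.002543) = 280.6° ≈ 281°.

281°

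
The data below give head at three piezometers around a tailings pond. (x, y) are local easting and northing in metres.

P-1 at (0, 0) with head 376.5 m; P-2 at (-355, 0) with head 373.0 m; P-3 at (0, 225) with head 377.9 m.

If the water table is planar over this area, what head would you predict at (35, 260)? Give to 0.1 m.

378.5 m

∂h/∂x = (373.0 − 376.5) / (-355 − 0) = +0.009859
∂h/∂y = (377.9 − 376.5) / (225 − 0) = +0.006222
h(35, 260) = 376.5 + (+0.009859)·(35) + (+0.006222)·(260) = 376.5 +0.345 +1.618 = 378.463 m.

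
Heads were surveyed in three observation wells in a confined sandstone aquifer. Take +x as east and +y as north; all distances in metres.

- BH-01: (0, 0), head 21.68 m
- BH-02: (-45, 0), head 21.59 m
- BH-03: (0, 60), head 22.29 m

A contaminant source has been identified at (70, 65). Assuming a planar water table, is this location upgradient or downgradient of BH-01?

upgradient

∂h/∂x = (21.59 − 21.68) / (-45 − 0) = +0.002000
∂h/∂y = (22.29 − 21.68) / (60 − 0) = +0.01017
Head at (70, 65) = 21.68 + (+0.002000)·(70) + (+0.01017)·(65) = 22.48 m.
That is higher than the 21.68 m at BH-01, so the point is upgradient.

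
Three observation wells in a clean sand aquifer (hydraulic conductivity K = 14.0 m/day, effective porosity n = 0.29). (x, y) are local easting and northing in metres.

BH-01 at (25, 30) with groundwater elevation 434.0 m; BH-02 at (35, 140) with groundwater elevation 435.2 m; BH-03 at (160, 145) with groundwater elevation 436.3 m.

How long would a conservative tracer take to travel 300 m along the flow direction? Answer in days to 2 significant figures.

With h = a·x + b·y + c and BH-01 as origin, the differences give:
  10·a + 110·b = +1.2
  135·a + 115·b = +2.3
Eliminate b (×115 and ×110, subtract): -13700·a = -115.00 → a = ∂h/∂x = +0.008394
Back-substitute: b = ∂h/∂y = +0.01015.
|∇h| = √(0.008394² + 0.01015²) = 0.01317
Seepage velocity v = K·i/n = 14.0 × 0.01317 / 0.29 = 0.6358 m/day.
t = 300 / 0.6358 = 471.8 days.

470 days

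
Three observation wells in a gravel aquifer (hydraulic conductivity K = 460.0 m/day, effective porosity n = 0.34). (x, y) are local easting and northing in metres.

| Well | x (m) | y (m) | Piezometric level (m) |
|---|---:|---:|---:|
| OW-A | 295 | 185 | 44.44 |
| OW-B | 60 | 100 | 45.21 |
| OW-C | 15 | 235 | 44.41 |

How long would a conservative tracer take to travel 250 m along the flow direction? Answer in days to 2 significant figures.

29 days

Differences from OW-A: to OW-B (Δx, Δy, Δh) = (-235, -85, +0.77); to OW-C = (-280, 50, -0.03).
Determinant of the coordinate differences = (-235)·50 − (-280)·(-85) = -35550.
∂h/∂x = [(+0.77)·50 − (-0.03)·(-85)] / -35550 = -0.001011
∂h/∂y = [(-235)·(-0.03) − (-280)·(+0.77)] / -35550 = -0.006263
|∇h| = √(-0.001011² + -0.006263²) = 0.006344
Seepage velocity v = K·i/n = 460.0 × 0.006344 / 0.34 = 8.583 m/day.
t = 250 / 8.583 = 29.13 days.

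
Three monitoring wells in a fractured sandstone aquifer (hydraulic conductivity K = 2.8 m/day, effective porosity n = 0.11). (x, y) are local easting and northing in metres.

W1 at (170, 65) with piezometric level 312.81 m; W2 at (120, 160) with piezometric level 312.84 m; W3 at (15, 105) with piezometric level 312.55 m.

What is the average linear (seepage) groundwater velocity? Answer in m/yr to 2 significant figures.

Taking W1 as reference: W2−W1 = (-50, 95, +0.03); W3−W1 = (-155, 40, -0.26).
Determinant of the coordinate differences = (-50)·40 − (-155)·95 = 12725.
∂h/∂x = [(+0.03)·40 − (-0.26)·95] / 12725 = +0.002035
∂h/∂y = [(-50)·(-0.26) − (-155)·(+0.03)] / 12725 = +0.001387
|∇h| = √(0.002035² + 0.001387²) = 0.002463
Seepage velocity v = K·i/n = 2.8 × 0.002463 / 0.11 = 0.06269 m/day = 22.9 m/yr.

23 m/yr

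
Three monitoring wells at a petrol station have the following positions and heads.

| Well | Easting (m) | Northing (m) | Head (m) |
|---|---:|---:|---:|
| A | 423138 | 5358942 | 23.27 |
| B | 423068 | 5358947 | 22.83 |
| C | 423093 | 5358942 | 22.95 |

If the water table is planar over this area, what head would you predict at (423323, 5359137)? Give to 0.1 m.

26.8 m

With h = a·x + b·y + c and A as origin, the differences give:
  (-70)·a + 5·b = -0.44
  (-45)·a + 0·b = -0.32
Eliminate b (×0 and ×5, subtract): 225·a = 1.600 → a = ∂h/∂x = +0.007111
Back-substitute: b = ∂h/∂y = +0.01156.
h(423323, 5359137) = 23.27 + (+0.007111)·(185) + (+0.01156)·(195) = 23.27 +1.316 +2.253 = 26.839 m.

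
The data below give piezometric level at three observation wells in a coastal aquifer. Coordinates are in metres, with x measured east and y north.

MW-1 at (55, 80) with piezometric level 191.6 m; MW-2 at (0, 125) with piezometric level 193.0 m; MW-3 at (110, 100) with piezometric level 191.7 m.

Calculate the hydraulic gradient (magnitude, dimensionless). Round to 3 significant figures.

0.0240

With h = a·x + b·y + c and MW-1 as origin, the differences give:
  (-55)·a + 45·b = +1.4
  55·a + 20·b = +0.1
Eliminate b (×20 and ×45, subtract): -3575·a = 23.50 → a = ∂h/∂x = -0.006573
Back-substitute: b = ∂h/∂y = +0.02308.
|∇h| = √(-0.006573² + 0.02308²) = 0.024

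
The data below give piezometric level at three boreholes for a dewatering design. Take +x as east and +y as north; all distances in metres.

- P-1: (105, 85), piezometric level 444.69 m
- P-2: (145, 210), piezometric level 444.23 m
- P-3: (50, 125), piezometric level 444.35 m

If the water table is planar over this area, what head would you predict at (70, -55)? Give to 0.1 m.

445.2 m

Differences from P-1: to P-2 (Δx, Δy, Δh) = (40, 125, -0.46); to P-3 = (-55, 40, -0.34).
Solve a·Δx + b·Δy = Δh: det = 40·40 − (-55)·125 = 8475.
∂h/∂x = [(-0.46)·40 − (-0.34)·125] / 8475 = +0.002844
∂h/∂y = [40·(-0.34) − (-55)·(-0.46)] / 8475 = -0.004590
h(70, -55) = 444.69 + (+0.002844)·(-35) + (-0.004590)·(-140) = 444.69 -0.100 +0.643 = 445.233 m.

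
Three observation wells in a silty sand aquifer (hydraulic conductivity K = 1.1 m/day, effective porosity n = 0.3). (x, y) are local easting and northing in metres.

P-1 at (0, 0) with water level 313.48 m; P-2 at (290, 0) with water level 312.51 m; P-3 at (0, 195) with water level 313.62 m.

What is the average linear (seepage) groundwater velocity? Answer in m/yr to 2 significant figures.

∂h/∂x = (312.51 − 313.48) / (290 − 0) = -0.003345
∂h/∂y = (313.62 − 313.48) / (195 − 0) = +0.0007179
|∇h| = √(-0.003345² + 0.0007179²) = 0.003421
Seepage velocity v = K·i/n = 1.1 × 0.003421 / 0.3 = 0.01254 m/day = 4.58 m/yr.

4.6 m/yr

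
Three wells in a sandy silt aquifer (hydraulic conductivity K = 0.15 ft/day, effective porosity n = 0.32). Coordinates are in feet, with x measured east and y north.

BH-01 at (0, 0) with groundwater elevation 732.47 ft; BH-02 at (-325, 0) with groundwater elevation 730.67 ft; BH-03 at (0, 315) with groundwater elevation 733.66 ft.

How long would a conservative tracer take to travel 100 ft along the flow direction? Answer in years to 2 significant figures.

∂h/∂x = (730.67 − 732.47) / (-325 − 0) = +0.005538
∂h/∂y = (733.66 − 732.47) / (315 − 0) = +0.003778
|∇h| = √(0.005538² + 0.003778²) = 0.006704
Seepage velocity v = K·i/n = 0.15 × 0.006704 / 0.32 = 0.003142 ft/day.
t = 100 / 0.003142 = 3.183e+04 days = 87.1 years.

87 years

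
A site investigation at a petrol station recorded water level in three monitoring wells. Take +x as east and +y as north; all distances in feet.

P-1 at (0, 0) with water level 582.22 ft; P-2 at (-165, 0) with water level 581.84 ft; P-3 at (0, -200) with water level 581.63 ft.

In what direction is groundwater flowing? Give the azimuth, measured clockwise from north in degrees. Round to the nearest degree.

218°

∂h/∂x = (581.84 − 582.22) / (-165 − 0) = +0.002303
∂h/∂y = (581.63 − 582.22) / (-200 − 0) = +0.002950
Flow direction (−∇h) has components (-0.002303 E, -0.002950 N).
Azimuth = atan2(E, N) = atan2(-0.002303, -0.002950) = 218.0° ≈ 218°.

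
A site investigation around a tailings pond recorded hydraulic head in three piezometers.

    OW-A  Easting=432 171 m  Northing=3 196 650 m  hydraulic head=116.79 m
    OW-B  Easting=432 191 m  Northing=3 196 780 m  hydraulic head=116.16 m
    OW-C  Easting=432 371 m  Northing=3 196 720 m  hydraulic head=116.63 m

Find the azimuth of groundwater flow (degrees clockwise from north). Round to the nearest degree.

Three-point gradient (reference OW-A): Δ to OW-B = (20, 130, -0.63), Δ to OW-C = (200, 70, -0.16).
∂h/∂x = +0.0009472, ∂h/∂y = -0.004992 (det = -24600).
Flow direction (−∇h) has components (-0.0009472 E, +0.004992 N).
Azimuth = atan2(E, N) = atan2(-0.0009472, +0.004992) = 349.3° ≈ 349°.

349°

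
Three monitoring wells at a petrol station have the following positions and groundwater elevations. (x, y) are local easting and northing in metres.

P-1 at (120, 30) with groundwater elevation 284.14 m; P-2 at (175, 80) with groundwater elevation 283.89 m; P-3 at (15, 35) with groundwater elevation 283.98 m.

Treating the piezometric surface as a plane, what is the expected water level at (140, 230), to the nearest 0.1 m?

With h = a·x + b·y + c and P-1 as origin, the differences give:
  55·a + 50·b = -0.25
  (-105)·a + 5·b = -0.16
Eliminate b (×5 and ×50, subtract): 5525·a = 6.750 → a = ∂h/∂x = +0.001222
Back-substitute: b = ∂h/∂y = -0.006344.
h(140, 230) = 284.14 + (+0.001222)·(20) + (-0.006344)·(200) = 284.14 +0.024 -1.269 = 282.896 m.

282.9 m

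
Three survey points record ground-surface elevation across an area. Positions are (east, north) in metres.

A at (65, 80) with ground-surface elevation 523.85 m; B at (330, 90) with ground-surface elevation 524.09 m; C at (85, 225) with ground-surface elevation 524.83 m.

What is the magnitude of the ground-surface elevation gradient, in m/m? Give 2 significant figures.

0.0067 m/m

Differences from A: to B (Δx, Δy, Δh) = (265, 10, +0.24); to C = (20, 145, +0.98).
Determinant of the coordinate differences = 265·145 − 20·10 = 38225.
∂z/∂x = [(+0.24)·145 − (+0.98)·10] / 38225 = +0.0006540
∂z/∂y = [265·(+0.98) − 20·(+0.24)] / 38225 = +0.006668
|∇f| = √(0.0006540² + 0.006668²) = 0.0067 m/m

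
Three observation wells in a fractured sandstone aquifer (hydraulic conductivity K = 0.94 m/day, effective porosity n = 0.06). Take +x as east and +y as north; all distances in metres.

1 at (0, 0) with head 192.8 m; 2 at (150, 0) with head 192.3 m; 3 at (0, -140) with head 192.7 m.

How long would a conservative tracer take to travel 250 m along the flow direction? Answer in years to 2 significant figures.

∂h/∂x = (192.3 − 192.8) / (150 − 0) = -0.003333
∂h/∂y = (192.7 − 192.8) / (-140 − 0) = +0.0007143
|∇h| = √(-0.003333² + 0.0007143²) = 0.003409
Seepage velocity v = K·i/n = 0.94 × 0.003409 / 0.06 = 0.05341 m/day.
t = 250 / 0.05341 = 4681 days = 12.8 years.

13 years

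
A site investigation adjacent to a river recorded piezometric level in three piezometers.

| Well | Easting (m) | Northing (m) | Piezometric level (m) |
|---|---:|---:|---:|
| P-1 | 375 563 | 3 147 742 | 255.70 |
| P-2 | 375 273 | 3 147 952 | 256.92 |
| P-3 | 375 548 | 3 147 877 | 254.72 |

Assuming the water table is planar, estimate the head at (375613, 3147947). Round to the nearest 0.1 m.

253.5 m

Differences from P-1: to P-2 (Δx, Δy, Δh) = (-290, 210, +1.22); to P-3 = (-15, 135, -0.98).
Determinant of the coordinate differences = (-290)·135 − (-15)·210 = -36000.
∂h/∂x = [(+1.22)·135 − (-0.98)·210] / -36000 = -0.01029
∂h/∂y = [(-290)·(-0.98) − (-15)·(+1.22)] / -36000 = -0.008403
h(375613, 3147947) = 255.70 + (-0.01029)·(50) + (-0.008403)·(205) = 255.70 -0.515 -1.723 = 253.463 m.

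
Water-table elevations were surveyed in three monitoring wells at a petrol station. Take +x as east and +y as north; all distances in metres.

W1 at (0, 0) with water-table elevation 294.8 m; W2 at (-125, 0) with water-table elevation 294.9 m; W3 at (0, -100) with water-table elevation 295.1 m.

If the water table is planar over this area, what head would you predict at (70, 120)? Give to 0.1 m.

∂h/∂x = (294.9 − 294.8) / (-125 − 0) = -0.0008000
∂h/∂y = (295.1 − 294.8) / (-100 − 0) = -0.003000
h(70, 120) = 294.8 + (-0.0008000)·(70) + (-0.003000)·(120) = 294.8 -0.056 -0.360 = 294.384 m.

294.4 m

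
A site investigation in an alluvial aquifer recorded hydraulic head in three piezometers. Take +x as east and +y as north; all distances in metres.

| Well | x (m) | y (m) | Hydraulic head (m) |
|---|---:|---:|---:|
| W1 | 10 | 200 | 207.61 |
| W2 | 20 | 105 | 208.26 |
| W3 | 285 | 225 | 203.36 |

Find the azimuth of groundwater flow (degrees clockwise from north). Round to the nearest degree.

Differences from W1: to W2 (Δx, Δy, Δh) = (10, -95, +0.65); to W3 = (275, 25, -4.25).
Determinant of the coordinate differences = 10·25 − 275·(-95) = 26375.
∂h/∂x = [(+0.65)·25 − (-4.25)·(-95)] / 26375 = -0.01469
∂h/∂y = [10·(-4.25) − 275·(+0.65)] / 26375 = -0.008389
Flow direction (−∇h) has components (+0.01469 E, +0.008389 N).
Azimuth = atan2(E, N) = atan2(+0.01469, +0.008389) = 60.3° ≈ 060°.

060°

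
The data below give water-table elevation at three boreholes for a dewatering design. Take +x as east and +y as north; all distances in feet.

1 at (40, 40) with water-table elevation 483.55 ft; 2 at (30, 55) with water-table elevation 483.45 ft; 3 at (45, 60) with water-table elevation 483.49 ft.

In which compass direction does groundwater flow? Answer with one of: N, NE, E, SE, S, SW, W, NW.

NW

With h = a·x + b·y + c and 1 as origin, the differences give:
  (-10)·a + 15·b = -0.10
  5·a + 20·b = -0.06
Eliminate b (×20 and ×15, subtract): -275·a = -1.100 → a = ∂h/∂x = +0.004000
Back-substitute: b = ∂h/∂y = -0.004000.
Flow = −∇h = (-0.004000 east, +0.004000 north), which points northwest.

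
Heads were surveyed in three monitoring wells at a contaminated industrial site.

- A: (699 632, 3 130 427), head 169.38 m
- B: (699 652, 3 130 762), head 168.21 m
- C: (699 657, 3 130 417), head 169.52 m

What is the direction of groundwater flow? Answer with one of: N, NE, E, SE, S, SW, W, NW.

NW

Differences from A: to B (Δx, Δy, Δh) = (20, 335, -1.17); to C = (25, -10, +0.14).
Determinant of the coordinate differences = 20·(-10) − 25·335 = -8575.
∂h/∂x = [(-1.17)·(-10) − (+0.14)·335] / -8575 = +0.004105
∂h/∂y = [20·(+0.14) − 25·(-1.17)] / -8575 = -0.003738
Flow = −∇h = (-0.004105 east, +0.003738 north), which points northwest.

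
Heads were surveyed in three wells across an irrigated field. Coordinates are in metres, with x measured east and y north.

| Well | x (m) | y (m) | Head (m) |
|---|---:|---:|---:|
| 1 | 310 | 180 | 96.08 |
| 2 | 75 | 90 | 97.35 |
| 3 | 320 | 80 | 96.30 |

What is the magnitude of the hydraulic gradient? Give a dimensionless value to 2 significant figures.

0.0051

Differences from 1: to 2 (Δx, Δy, Δh) = (-235, -90, +1.27); to 3 = (10, -100, +0.22).
Solve a·Δx + b·Δy = Δh: det = (-235)·(-100) − 10·(-90) = 24400.
∂h/∂x = [(+1.27)·(-100) − (+0.22)·(-90)] / 24400 = -0.004393
∂h/∂y = [(-235)·(+0.22) − 10·(+1.27)] / 24400 = -0.002639
|∇h| = √(-0.004393² + -0.002639²) = 0.005125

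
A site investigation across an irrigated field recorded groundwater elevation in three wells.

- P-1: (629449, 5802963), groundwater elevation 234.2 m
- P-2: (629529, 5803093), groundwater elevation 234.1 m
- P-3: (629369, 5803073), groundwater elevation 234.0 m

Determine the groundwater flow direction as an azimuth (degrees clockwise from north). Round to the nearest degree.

Taking P-1 as reference: P-2−P-1 = (80, 130, -0.1); P-3−P-1 = (-80, 110, -0.2).
Solve a·Δx + b·Δy = Δh: det = 80·110 − (-80)·130 = 19200.
∂h/∂x = [(-0.1)·110 − (-0.2)·130] / 19200 = +0.0007812
∂h/∂y = [80·(-0.2) − (-80)·(-0.1)] / 19200 = -0.001250
Flow direction (−∇h) has components (-0.0007812 E, +0.001250 N).
Azimuth = atan2(E, N) = atan2(-0.0007812, +0.001250) = 328.0° ≈ 328°.

328°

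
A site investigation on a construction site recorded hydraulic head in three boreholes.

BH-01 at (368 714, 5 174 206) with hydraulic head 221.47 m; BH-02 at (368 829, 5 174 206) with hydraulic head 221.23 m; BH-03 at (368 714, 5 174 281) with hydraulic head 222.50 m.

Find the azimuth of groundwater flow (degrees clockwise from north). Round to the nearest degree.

171°

∂h/∂x = (221.23 − 221.47) / (368829 − 368714) = -0.002087
∂h/∂y = (222.50 − 221.47) / (5174281 − 5174206) = +0.01373
Flow direction (−∇h) has components (+0.002087 E, -0.01373 N).
Azimuth = atan2(E, N) = atan2(+0.002087, -0.01373) = 171.4° ≈ 171°.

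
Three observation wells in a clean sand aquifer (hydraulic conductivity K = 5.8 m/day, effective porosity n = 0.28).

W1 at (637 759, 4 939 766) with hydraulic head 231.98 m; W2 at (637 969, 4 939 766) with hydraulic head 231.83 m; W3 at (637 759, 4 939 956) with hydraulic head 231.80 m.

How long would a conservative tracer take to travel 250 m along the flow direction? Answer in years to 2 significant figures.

∂h/∂x = (231.83 − 231.98) / (637969 − 637759) = -0.0007143
∂h/∂y = (231.80 − 231.98) / (4939956 − 4939766) = -0.0009474
|∇h| = √(-0.0007143² + -0.0009474²) = 0.001187
Seepage velocity v = K·i/n = 5.8 × 0.001187 / 0.28 = 0.02459 m/day.
t = 250 / 0.02459 = 1.017e+04 days = 27.8 years.

28 years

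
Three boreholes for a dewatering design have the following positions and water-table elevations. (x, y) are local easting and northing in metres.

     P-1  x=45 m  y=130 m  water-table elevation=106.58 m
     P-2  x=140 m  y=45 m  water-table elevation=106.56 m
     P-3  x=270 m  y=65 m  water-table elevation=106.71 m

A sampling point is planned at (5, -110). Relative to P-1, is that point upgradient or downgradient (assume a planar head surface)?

Taking P-1 as reference: P-2−P-1 = (95, -85, -0.02); P-3−P-1 = (225, -65, +0.13).
Solve a·Δx + b·Δy = Δh: det = 95·(-65) − 225·(-85) = 12950.
∂h/∂x = [(-0.02)·(-65) − (+0.13)·(-85)] / 12950 = +0.0009537
∂h/∂y = [95·(+0.13) − 225·(-0.02)] / 12950 = +0.001301
Head at (5, -110) = 106.58 + (+0.0009537)·(-40) + (+0.001301)·(-240) = 106.23 m.
That is lower than the 106.58 m at P-1, so the point is downgradient.

downgradient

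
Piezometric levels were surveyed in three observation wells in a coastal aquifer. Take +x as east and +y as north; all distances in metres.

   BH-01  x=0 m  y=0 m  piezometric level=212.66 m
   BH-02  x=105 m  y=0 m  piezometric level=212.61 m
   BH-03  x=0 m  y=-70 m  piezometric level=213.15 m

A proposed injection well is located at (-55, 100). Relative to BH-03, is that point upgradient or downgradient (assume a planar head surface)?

downgradient

∂h/∂x = (212.61 − 212.66) / (105 − 0) = -0.0004762
∂h/∂y = (213.15 − 212.66) / (-70 − 0) = -0.007000
Head at (-55, 100) = 212.66 + (-0.0004762)·(-55) + (-0.007000)·(100) = 211.99 m.
That is lower than the 213.15 m at BH-03, so the point is downgradient.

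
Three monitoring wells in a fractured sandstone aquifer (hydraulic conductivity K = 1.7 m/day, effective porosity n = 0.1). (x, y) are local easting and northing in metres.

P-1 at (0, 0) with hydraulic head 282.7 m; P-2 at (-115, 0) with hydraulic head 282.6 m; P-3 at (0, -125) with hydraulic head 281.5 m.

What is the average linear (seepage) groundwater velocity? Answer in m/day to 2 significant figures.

0.16 m/day

∂h/∂x = (282.6 − 282.7) / (-115 − 0) = +0.0008696
∂h/∂y = (281.5 − 282.7) / (-125 − 0) = +0.009600
|∇h| = √(0.0008696² + 0.009600²) = 0.009639
Seepage velocity v = K·i/n = 1.7 × 0.009639 / 0.1 = 0.1639 m/day.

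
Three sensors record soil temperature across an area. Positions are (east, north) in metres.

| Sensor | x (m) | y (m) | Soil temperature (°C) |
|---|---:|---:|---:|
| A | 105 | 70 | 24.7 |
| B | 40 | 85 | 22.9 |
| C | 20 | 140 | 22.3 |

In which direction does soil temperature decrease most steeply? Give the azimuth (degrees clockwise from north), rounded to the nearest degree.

Differences from A: to B (Δx, Δy, Δh) = (-65, 15, -1.8); to C = (-85, 70, -2.4).
Determinant of the coordinate differences = (-65)·70 − (-85)·15 = -3275.
∂T/∂x = [(-1.8)·70 − (-2.4)·15] / -3275 = +0.02748
∂T/∂y = [(-65)·(-2.4) − (-85)·(-1.8)] / -3275 = -0.0009160
Steepest decrease is along −∇f: components (-0.02748 E, +0.0009160 N).
Azimuth = atan2(-0.02748, +0.0009160) = 271.9° ≈ 272°.

272°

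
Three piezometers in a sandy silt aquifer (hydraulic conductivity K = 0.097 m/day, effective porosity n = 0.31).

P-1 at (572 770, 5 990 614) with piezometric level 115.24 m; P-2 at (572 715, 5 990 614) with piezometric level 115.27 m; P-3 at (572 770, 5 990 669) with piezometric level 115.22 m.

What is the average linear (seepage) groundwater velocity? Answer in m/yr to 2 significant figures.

∂h/∂x = (115.27 − 115.24) / (572715 − 572770) = -0.0005455
∂h/∂y = (115.22 − 115.24) / (5990669 − 5990614) = -0.0003636
|∇h| = √(-0.0005455² + -0.0003636²) = 0.0006556
Seepage velocity v = K·i/n = 0.097 × 0.0006556 / 0.31 = 0.0002051 m/day = 0.07491 m/yr.

0.075 m/yr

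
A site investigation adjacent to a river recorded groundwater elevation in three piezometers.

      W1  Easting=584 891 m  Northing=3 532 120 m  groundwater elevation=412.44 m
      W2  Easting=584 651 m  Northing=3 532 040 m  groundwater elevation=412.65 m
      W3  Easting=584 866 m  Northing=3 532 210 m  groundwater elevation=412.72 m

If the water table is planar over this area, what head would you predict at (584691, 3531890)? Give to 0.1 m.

412.2 m

Three-point gradient (reference W1): Δ to W2 = (-240, -80, +0.21), Δ to W3 = (-25, 90, +0.28).
∂h/∂x = -0.001750, ∂h/∂y = +0.002625 (det = -23600).
h(584691, 3531890) = 412.44 + (-0.001750)·(-200) + (+0.002625)·(-230) = 412.44 +0.350 -0.604 = 412.186 m.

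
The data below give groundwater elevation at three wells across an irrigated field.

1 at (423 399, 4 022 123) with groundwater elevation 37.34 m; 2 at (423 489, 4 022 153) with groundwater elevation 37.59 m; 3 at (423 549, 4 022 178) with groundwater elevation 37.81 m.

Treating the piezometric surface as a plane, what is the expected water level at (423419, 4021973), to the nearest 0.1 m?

Differences from 1: to 2 (Δx, Δy, Δh) = (90, 30, +0.25); to 3 = (150, 55, +0.47).
Solve a·Δx + b·Δy = Δh: det = 90·55 − 150·30 = 450.
∂h/∂x = [(+0.25)·55 − (+0.47)·30] / 450 = -0.0007778
∂h/∂y = [90·(+0.47) − 150·(+0.25)] / 450 = +0.01067
h(423419, 4021973) = 37.34 + (-0.0007778)·(20) + (+0.01067)·(-150) = 37.34 -0.016 -1.600 = 35.724 m.

35.7 m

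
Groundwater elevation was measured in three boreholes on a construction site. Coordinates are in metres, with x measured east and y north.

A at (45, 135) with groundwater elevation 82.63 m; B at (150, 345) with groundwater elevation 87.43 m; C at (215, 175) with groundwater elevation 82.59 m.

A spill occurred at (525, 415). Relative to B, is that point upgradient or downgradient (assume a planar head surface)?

With h = a·x + b·y + c and A as origin, the differences give:
  105·a + 210·b = +4.80
  170·a + 40·b = -0.04
Eliminate b (×40 and ×210, subtract): -31500·a = 200.400 → a = ∂h/∂x = -0.006362
Back-substitute: b = ∂h/∂y = +0.02604.
Head at (525, 415) = 82.63 + (-0.006362)·(480) + (+0.02604)·(280) = 86.87 m.
That is lower than the 87.43 m at B, so the point is downgradient.

downgradient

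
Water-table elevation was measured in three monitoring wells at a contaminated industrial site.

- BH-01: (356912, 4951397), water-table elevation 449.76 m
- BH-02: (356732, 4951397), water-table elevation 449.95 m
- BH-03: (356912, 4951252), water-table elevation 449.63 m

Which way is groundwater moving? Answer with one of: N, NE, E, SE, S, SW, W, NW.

SE

∂h/∂x = (449.95 − 449.76) / (356732 − 356912) = -0.001056
∂h/∂y = (449.63 − 449.76) / (4951252 − 4951397) = +0.0008966
Flow = −∇h = (+0.001056 east, -0.0008966 north), which points southeast.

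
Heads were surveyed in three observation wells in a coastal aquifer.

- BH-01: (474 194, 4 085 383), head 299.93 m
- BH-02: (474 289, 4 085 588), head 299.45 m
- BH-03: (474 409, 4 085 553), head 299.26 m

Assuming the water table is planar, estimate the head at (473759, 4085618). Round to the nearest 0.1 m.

With h = a·x + b·y + c and BH-01 as origin, the differences give:
  95·a + 205·b = -0.48
  215·a + 170·b = -0.67
Eliminate b (×170 and ×205, subtract): -27925·a = 55.750 → a = ∂h/∂x = -0.001996
Back-substitute: b = ∂h/∂y = -0.001416.
h(473759, 4085618) = 299.93 + (-0.001996)·(-435) + (-0.001416)·(235) = 299.93 +0.868 -0.333 = 300.466 m.

300.5 m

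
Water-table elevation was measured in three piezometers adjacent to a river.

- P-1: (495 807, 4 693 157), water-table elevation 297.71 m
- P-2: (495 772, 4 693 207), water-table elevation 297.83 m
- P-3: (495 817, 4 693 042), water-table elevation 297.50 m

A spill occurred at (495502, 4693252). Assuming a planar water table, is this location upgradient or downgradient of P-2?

upgradient

With h = a·x + b·y + c and P-1 as origin, the differences give:
  (-35)·a + 50·b = +0.12
  10·a + (-115)·b = -0.21
Eliminate b (×(-115) and ×50, subtract): 3525·a = -3.300 → a = ∂h/∂x = -0.0009362
Back-substitute: b = ∂h/∂y = +0.001745.
Head at (495502, 4693252) = 297.71 + (-0.0009362)·(-305) + (+0.001745)·(95) = 298.16 m.
That is higher than the 297.83 m at P-2, so the point is upgradient.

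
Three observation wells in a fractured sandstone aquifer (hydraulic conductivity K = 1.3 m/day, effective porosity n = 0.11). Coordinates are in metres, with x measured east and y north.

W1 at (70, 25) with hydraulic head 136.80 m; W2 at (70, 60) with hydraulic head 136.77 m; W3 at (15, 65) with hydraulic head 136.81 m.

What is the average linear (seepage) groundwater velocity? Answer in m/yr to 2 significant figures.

5.1 m/yr

With h = a·x + b·y + c and W1 as origin, the differences give:
  0·a + 35·b = -0.03
  (-55)·a + 40·b = +0.01
Eliminate b (×40 and ×35, subtract): 1925·a = -1.550 → a = ∂h/∂x = -0.0008052
Back-substitute: b = ∂h/∂y = -0.0008571.
|∇h| = √(-0.0008052² + -0.0008571²) = 0.001176
Seepage velocity v = K·i/n = 1.3 × 0.001176 / 0.11 = 0.0139 m/day = 5.077 m/yr.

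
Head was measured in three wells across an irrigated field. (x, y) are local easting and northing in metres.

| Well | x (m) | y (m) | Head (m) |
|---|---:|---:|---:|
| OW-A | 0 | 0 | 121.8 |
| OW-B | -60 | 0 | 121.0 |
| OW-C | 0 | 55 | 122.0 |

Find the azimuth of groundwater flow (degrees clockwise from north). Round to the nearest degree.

∂h/∂x = (121.0 − 121.8) / (-60 − 0) = +0.01333
∂h/∂y = (122.0 − 121.8) / (55 − 0) = +0.003636
Flow direction (−∇h) has components (-0.01333 E, -0.003636 N).
Azimuth = atan2(E, N) = atan2(-0.01333, -0.003636) = 254.7° ≈ 255°.

255°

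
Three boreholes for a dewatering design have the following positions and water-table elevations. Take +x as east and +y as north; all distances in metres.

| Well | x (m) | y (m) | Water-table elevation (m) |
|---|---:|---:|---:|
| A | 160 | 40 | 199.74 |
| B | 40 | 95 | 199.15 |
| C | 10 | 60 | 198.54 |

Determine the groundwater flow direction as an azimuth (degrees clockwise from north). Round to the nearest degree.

224°

Taking A as reference: B−A = (-120, 55, -0.59); C−A = (-150, 20, -1.20).
Determinant of the coordinate differences = (-120)·20 − (-150)·55 = 5850.
∂h/∂x = [(-0.59)·20 − (-1.20)·55] / 5850 = +0.009265
∂h/∂y = [(-120)·(-1.20) − (-150)·(-0.59)] / 5850 = +0.009487
Flow direction (−∇h) has components (-0.009265 E, -0.009487 N).
Azimuth = atan2(E, N) = atan2(-0.009265, -0.009487) = 224.3° ≈ 224°.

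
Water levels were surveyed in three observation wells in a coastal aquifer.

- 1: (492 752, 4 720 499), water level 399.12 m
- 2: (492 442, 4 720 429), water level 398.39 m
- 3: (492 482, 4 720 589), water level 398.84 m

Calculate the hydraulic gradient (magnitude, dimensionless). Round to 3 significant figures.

Differences from 1: to 2 (Δx, Δy, Δh) = (-310, -70, -0.73); to 3 = (-270, 90, -0.28).
Solve a·Δx + b·Δy = Δh: det = (-310)·90 − (-270)·(-70) = -46800.
∂h/∂x = [(-0.73)·90 − (-0.28)·(-70)] / -46800 = +0.001823
∂h/∂y = [(-310)·(-0.28) − (-270)·(-0.73)] / -46800 = +0.002357
|∇h| = √(0.001823² + 0.002357²) = 0.00298

0.00298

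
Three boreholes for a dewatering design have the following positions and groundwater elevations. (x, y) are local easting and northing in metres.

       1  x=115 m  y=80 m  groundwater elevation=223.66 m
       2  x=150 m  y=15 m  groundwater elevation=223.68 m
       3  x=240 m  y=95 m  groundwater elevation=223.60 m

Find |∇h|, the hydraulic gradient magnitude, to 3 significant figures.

0.000675

Taking 1 as reference: 2−1 = (35, -65, +0.02); 3−1 = (125, 15, -0.06).
Determinant of the coordinate differences = 35·15 − 125·(-65) = 8650.
∂h/∂x = [(+0.02)·15 − (-0.06)·(-65)] / 8650 = -0.0004162
∂h/∂y = [35·(-0.06) − 125·(+0.02)] / 8650 = -0.0005318
|∇h| = √(-0.0004162² + -0.0005318²) = 0.0006753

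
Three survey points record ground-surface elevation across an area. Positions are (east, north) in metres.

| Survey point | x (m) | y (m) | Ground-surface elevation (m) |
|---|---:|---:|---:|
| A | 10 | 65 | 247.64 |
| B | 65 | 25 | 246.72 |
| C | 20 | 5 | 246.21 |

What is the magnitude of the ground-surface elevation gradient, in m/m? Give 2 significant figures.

0.024 m/m

Three-point gradient (reference A): Δ to B = (55, -40, -0.92), Δ to C = (10, -60, -1.43).
∂z/∂x = +0.0006897, ∂z/∂y = +0.02395 (det = -2900).
|∇f| = √(0.0006897² + 0.02395²) = 0.02396 m/m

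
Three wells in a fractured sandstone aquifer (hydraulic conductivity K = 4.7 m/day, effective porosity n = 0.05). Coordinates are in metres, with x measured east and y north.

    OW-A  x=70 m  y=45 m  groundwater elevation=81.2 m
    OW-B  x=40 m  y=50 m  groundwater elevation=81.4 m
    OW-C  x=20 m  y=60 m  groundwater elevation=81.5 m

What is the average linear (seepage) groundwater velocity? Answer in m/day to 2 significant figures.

0.85 m/day

Differences from OW-A: to OW-B (Δx, Δy, Δh) = (-30, 5, +0.2); to OW-C = (-50, 15, +0.3).
Solve a·Δx + b·Δy = Δh: det = (-30)·15 − (-50)·5 = -200.
∂h/∂x = [(+0.2)·15 − (+0.3)·5] / -200 = -0.007500
∂h/∂y = [(-30)·(+0.3) − (-50)·(+0.2)] / -200 = -0.005000
|∇h| = √(-0.007500² + -0.005000²) = 0.009014
Seepage velocity v = K·i/n = 4.7 × 0.009014 / 0.05 = 0.8473 m/day.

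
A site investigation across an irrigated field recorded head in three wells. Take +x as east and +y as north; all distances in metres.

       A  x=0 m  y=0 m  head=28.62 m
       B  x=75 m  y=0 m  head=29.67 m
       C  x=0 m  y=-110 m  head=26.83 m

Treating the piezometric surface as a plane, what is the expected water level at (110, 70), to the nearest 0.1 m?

∂h/∂x = (29.67 − 28.62) / (75 − 0) = +0.01400
∂h/∂y = (26.83 − 28.62) / (-110 − 0) = +0.01627
h(110, 70) = 28.62 + (+0.01400)·(110) + (+0.01627)·(70) = 28.62 +1.540 +1.139 = 31.299 m.

31.3 m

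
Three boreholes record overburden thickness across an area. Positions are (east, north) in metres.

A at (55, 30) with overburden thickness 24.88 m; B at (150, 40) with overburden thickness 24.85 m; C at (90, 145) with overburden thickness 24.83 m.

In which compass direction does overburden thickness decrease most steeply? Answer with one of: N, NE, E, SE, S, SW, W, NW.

Taking A as reference: B−A = (95, 10, -0.03); C−A = (35, 115, -0.05).
Solve a·Δx + b·Δy = Δd: det = 95·115 − 35·10 = 10575.
∂d/∂x = [(-0.03)·115 − (-0.05)·10] / 10575 = -0.0002790
∂d/∂y = [95·(-0.05) − 35·(-0.03)] / 10575 = -0.0003499
Steepest decrease is along −∇f = (+0.0002790 E, +0.0003499 N) → northeast.

NE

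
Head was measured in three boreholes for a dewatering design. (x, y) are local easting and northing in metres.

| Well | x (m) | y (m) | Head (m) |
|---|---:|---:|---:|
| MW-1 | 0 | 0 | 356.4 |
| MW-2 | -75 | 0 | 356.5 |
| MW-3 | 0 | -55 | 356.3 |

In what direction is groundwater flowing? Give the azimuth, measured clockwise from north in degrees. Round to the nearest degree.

144°

∂h/∂x = (356.5 − 356.4) / (-75 − 0) = -0.001333
∂h/∂y = (356.3 − 356.4) / (-55 − 0) = +0.001818
Flow direction (−∇h) has components (+0.001333 E, -0.001818 N).
Azimuth = atan2(E, N) = atan2(+0.001333, -0.001818) = 143.7° ≈ 144°.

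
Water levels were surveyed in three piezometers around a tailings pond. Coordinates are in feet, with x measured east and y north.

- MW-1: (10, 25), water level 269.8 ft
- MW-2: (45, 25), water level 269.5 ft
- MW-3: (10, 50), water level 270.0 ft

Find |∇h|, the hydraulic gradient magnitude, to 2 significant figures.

With h = a·x + b·y + c and MW-1 as origin, the differences give:
  35·a + 0·b = -0.3
  0·a + 25·b = +0.2
Eliminate b (×25 and ×0, subtract): 875·a = -7.50 → a = ∂h/∂x = -0.008571
Back-substitute: b = ∂h/∂y = +0.008000.
|∇h| = √(-0.008571² + 0.008000²) = 0.01172

0.012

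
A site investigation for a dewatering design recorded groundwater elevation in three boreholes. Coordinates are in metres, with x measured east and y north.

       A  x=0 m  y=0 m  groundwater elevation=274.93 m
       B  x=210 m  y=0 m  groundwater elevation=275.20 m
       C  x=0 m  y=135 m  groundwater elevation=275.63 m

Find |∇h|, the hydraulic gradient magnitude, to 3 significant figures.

0.00534

∂h/∂x = (275.20 − 274.93) / (210 − 0) = +0.001286
∂h/∂y = (275.63 − 274.93) / (135 − 0) = +0.005185
|∇h| = √(0.001286² + 0.005185²) = 0.005342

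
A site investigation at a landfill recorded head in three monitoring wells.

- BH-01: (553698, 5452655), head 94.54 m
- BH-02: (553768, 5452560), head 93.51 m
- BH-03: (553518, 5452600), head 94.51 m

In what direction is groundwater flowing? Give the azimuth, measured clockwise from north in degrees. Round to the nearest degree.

164°

With h = a·x + b·y + c and BH-01 as origin, the differences give:
  70·a + (-95)·b = -1.03
  (-180)·a + (-55)·b = -0.03
Eliminate b (×(-55) and ×(-95), subtract): -20950·a = 53.800 → a = ∂h/∂x = -0.002568
Back-substitute: b = ∂h/∂y = +0.008950.
Flow direction (−∇h) has components (+0.002568 E, -0.008950 N).
Azimuth = atan2(E, N) = atan2(+0.002568, -0.008950) = 164.0° ≈ 164°.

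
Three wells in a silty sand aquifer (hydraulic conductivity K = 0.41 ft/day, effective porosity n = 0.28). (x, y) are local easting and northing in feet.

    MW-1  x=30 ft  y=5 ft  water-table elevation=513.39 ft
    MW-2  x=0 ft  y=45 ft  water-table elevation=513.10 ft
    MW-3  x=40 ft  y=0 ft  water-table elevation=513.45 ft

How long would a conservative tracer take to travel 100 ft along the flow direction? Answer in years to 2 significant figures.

Differences from MW-1: to MW-2 (Δx, Δy, Δh) = (-30, 40, -0.29); to MW-3 = (10, -5, +0.06).
Determinant of the coordinate differences = (-30)·(-5) − 10·40 = -250.
∂h/∂x = [(-0.29)·(-5) − (+0.06)·40] / -250 = +0.003800
∂h/∂y = [(-30)·(+0.06) − 10·(-0.29)] / -250 = -0.004400
|∇h| = √(0.003800² + -0.004400²) = 0.005814
Seepage velocity v = K·i/n = 0.41 × 0.005814 / 0.28 = 0.008513 ft/day.
t = 100 / 0.008513 = 1.175e+04 days = 32.2 years.

32 years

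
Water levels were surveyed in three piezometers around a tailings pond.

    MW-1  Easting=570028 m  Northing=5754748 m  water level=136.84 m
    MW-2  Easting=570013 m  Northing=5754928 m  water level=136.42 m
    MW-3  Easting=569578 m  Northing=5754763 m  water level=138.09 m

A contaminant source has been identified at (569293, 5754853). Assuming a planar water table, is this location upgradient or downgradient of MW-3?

Three-point gradient (reference MW-1): Δ to MW-2 = (-15, 180, -0.42), Δ to MW-3 = (-450, 15, +1.25).
∂h/∂x = -0.002864, ∂h/∂y = -0.002572 (det = 80775).
Head at (569293, 5754853) = 136.84 + (-0.002864)·(-735) + (-0.002572)·(105) = 138.67 m.
That is higher than the 138.09 m at MW-3, so the point is upgradient.

upgradient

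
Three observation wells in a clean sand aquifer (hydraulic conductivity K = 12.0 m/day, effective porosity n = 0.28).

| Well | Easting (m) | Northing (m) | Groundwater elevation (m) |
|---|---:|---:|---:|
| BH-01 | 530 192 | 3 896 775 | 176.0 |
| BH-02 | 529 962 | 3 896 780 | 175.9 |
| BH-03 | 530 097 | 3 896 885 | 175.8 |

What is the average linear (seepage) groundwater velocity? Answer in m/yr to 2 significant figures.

Three-point gradient (reference BH-01): Δ to BH-02 = (-230, 5, -0.1), Δ to BH-03 = (-95, 110, -0.2).
∂h/∂x = +0.0004028, ∂h/∂y = -0.001470 (det = -24825).
|∇h| = √(0.0004028² + -0.001470²) = 0.001524
Seepage velocity v = K·i/n = 12.0 × 0.001524 / 0.28 = 0.06531 m/day = 23.85 m/yr.

24 m/yr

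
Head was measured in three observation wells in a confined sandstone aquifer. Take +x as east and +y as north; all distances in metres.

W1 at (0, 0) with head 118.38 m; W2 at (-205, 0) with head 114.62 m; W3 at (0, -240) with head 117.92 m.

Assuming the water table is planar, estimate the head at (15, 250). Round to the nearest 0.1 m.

∂h/∂x = (114.62 − 118.38) / (-205 − 0) = +0.01834
∂h/∂y = (117.92 − 118.38) / (-240 − 0) = +0.001917
h(15, 250) = 118.38 + (+0.01834)·(15) + (+0.001917)·(250) = 118.38 +0.275 +0.479 = 119.134 m.

119.1 m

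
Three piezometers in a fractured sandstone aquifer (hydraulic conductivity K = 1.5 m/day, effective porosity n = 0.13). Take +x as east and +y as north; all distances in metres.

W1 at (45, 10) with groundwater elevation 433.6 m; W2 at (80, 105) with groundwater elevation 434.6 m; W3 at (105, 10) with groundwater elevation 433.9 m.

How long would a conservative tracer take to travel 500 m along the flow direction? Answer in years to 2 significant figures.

12 years

With h = a·x + b·y + c and W1 as origin, the differences give:
  35·a + 95·b = +1.0
  60·a + 0·b = +0.3
Eliminate b (×0 and ×95, subtract): -5700·a = -28.50 → a = ∂h/∂x = +0.005000
Back-substitute: b = ∂h/∂y = +0.008684.
|∇h| = √(0.005000² + 0.008684²) = 0.01002
Seepage velocity v = K·i/n = 1.5 × 0.01002 / 0.13 = 0.1156 m/day.
t = 500 / 0.1156 = 4325 days = 11.8 years.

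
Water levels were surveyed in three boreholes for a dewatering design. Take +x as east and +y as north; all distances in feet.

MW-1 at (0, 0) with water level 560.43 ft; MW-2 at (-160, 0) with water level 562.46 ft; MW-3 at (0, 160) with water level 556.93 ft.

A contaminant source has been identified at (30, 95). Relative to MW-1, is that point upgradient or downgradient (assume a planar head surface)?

downgradient

∂h/∂x = (562.46 − 560.43) / (-160 − 0) = -0.01269
∂h/∂y = (556.93 − 560.43) / (160 − 0) = -0.02187
Head at (30, 95) = 560.43 + (-0.01269)·(30) + (-0.02187)·(95) = 557.97 ft.
That is lower than the 560.43 ft at MW-1, so the point is downgradient.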